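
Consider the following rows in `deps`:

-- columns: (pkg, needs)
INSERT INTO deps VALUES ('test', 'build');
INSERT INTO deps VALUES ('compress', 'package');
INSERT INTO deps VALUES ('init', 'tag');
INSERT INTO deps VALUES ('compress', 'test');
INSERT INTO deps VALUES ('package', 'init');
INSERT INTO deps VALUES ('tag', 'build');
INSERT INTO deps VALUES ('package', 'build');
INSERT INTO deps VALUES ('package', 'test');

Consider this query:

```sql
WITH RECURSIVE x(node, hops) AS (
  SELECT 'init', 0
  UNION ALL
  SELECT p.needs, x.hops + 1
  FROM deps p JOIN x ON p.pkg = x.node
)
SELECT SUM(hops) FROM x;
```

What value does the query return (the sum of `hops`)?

Base: (init, hops=0).
Iteration 1: edges from {init} -> (tag, hops=1).
Iteration 2: edges from {tag} -> (build, hops=2).
Iteration 3: no outgoing edges from {build}; recursion stops.
SUM(hops) = 0 + 1 + 2 = 3.

3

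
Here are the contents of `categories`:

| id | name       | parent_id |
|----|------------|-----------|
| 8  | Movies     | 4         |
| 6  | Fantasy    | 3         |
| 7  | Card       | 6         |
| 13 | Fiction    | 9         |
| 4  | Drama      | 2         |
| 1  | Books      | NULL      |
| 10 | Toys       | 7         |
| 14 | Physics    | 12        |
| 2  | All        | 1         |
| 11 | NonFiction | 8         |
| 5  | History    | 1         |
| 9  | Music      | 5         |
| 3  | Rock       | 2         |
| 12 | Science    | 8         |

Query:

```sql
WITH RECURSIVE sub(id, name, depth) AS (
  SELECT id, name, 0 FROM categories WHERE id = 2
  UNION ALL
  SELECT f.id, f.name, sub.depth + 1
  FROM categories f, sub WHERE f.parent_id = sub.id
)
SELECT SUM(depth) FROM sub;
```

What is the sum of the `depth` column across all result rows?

Base: id=2 (All) at depth 0.
Iteration 1: rows with parent_id in {2} -> Rock (id 3, depth 1), Drama (id 4, depth 1).
Iteration 2: rows with parent_id in {3,4} -> Fantasy (id 6, depth 2), Movies (id 8, depth 2).
Iteration 3: rows with parent_id in {6,8} -> Card (id 7, depth 3), NonFiction (id 11, depth 3), Science (id 12, depth 3).
Iteration 4: rows with parent_id in {7,11,12} -> Toys (id 10, depth 4), Physics (id 14, depth 4).
Iteration 5: no rows with parent_id in {10,14}; recursion stops.
SUM(depth) = 0 + 1 + 1 + 2 + 2 + 3 + 3 + 3 + 4 + 4 = 23.

23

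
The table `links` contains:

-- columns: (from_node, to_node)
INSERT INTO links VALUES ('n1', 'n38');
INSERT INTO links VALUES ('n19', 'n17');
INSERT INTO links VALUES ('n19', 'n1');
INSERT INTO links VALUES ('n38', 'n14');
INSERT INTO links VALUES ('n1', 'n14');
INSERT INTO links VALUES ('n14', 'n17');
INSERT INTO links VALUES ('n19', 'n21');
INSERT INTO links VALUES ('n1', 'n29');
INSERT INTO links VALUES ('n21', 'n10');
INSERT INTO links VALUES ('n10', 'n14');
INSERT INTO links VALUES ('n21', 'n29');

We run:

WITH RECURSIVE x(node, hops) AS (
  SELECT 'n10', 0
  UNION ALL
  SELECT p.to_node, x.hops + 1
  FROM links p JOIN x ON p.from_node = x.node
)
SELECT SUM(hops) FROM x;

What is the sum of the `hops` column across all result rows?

Base: (n10, hops=0).
Iteration 1: edges from {n10} -> (n14, hops=1).
Iteration 2: edges from {n14} -> (n17, hops=2).
Iteration 3: no outgoing edges from {n17}; recursion stops.
SUM(hops) = 0 + 1 + 2 = 3.

3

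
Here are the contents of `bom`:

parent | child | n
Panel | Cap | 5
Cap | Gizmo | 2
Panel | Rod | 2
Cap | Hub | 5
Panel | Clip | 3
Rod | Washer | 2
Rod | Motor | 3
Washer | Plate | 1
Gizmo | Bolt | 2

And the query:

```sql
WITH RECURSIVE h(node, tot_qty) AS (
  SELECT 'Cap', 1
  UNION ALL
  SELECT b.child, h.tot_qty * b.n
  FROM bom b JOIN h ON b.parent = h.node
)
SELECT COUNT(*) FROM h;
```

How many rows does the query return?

4

Base: (Cap, tot_qty=1).
Iteration 1: components of {Cap} -> Gizmo = 1*2 = 2, Hub = 1*5 = 5.
Iteration 2: components of {Gizmo,Hub} -> Bolt = 2*2 = 4.
Iteration 3: no further components; recursion stops.
Total rows emitted: 4.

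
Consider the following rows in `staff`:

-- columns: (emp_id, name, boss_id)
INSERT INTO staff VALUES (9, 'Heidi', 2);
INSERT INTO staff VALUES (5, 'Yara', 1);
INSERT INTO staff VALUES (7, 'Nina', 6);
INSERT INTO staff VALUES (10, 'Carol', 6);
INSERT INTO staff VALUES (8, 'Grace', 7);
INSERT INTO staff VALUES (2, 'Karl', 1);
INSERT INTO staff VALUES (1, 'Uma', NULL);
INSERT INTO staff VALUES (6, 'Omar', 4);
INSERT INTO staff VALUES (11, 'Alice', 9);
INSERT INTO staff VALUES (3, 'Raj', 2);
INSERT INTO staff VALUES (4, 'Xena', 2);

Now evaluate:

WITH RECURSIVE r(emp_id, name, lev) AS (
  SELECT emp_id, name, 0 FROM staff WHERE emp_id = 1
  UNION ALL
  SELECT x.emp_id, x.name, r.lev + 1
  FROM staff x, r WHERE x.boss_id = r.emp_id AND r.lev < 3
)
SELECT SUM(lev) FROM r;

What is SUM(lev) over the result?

14

Base: emp_id=1 (Uma) at lev 0.
Iteration 1: rows with boss_id in {1} -> Karl (id 2, lev 1), Yara (id 5, lev 1).
Iteration 2: rows with boss_id in {2,5} -> Raj (id 3, lev 2), Xena (id 4, lev 2), Heidi (id 9, lev 2).
Iteration 3: rows with boss_id in {3,4,9} -> Omar (id 6, lev 3), Alice (id 11, lev 3).
Iteration 4: lev < 3 fails for all current rows; recursion stops.
SUM(lev) = 0 + 1 + 1 + 2 + 2 + 2 + 3 + 3 = 14.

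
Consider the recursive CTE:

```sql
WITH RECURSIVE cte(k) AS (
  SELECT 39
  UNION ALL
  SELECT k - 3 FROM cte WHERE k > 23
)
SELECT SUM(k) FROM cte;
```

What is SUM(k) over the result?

Base: k=39.
Iteration 1: 39 > 23 holds -> k = 39 - 3 = 36.
Iteration 2: 36 > 23 holds -> k = 36 - 3 = 33.
Iteration 3: 33 > 23 holds -> k = 33 - 3 = 30.
Iteration 4: 30 > 23 holds -> k = 30 - 3 = 27.
Iteration 5: 27 > 23 holds -> k = 27 - 3 = 24.
Iteration 6: 24 > 23 holds -> k = 24 - 3 = 21.
Iteration 7: 21 > 23 fails; recursion stops.
SUM(k) = 39 + 36 + 33 + 30 + 27 + 24 + 21 = 210.

210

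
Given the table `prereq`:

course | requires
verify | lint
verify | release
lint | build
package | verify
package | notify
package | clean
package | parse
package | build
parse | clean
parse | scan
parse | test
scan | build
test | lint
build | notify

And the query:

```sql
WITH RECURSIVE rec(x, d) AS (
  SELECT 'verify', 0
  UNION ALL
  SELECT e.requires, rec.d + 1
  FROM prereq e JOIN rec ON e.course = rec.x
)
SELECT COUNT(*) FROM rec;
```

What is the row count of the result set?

Base: (verify, d=0).
Iteration 1: edges from {verify} -> (lint, d=1), (release, d=1).
Iteration 2: edges from {lint,release} -> (build, d=2).
Iteration 3: edges from {build} -> (notify, d=3).
Iteration 4: no outgoing edges from {notify}; recursion stops.
Total rows emitted: 5.

5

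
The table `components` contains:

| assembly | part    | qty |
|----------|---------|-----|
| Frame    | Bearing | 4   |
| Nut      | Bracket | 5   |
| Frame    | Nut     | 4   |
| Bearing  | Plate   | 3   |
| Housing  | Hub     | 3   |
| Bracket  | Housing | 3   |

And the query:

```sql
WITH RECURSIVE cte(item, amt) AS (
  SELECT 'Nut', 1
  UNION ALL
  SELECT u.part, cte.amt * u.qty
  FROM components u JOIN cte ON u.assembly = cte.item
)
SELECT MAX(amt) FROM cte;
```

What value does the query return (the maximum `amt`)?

45

Base: (Nut, amt=1).
Iteration 1: components of {Nut} -> Bracket = 1*5 = 5.
Iteration 2: components of {Bracket} -> Housing = 5*3 = 15.
Iteration 3: components of {Housing} -> Hub = 15*3 = 45.
Iteration 4: no further components; recursion stops.
amt values: 1, 5, 15, 45; the maximum is 45.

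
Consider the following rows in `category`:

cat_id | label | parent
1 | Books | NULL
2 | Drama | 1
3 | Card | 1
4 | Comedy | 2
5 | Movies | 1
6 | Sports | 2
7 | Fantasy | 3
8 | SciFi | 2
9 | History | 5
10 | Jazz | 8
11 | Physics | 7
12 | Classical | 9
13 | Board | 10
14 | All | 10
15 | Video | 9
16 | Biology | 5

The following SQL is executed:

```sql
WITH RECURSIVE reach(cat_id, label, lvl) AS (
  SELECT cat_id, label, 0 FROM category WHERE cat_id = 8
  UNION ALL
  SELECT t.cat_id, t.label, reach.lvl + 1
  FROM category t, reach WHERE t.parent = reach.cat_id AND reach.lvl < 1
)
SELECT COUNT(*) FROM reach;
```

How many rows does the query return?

Base: cat_id=8 (SciFi) at lvl 0.
Iteration 1: rows with parent in {8} -> Jazz (id 10, lvl 1).
Iteration 2: lvl < 1 fails for all current rows; recursion stops.
Total rows emitted: 2.

2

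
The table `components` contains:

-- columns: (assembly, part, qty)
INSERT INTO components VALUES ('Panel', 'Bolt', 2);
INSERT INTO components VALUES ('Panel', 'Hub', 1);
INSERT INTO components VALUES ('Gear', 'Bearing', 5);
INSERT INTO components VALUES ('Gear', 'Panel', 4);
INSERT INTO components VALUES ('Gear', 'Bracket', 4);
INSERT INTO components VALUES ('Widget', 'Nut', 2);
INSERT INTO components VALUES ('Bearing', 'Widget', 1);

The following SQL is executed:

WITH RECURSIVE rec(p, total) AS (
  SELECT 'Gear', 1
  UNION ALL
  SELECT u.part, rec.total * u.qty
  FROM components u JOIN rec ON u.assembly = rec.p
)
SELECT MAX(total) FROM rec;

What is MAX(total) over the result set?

Base: (Gear, total=1).
Iteration 1: components of {Gear} -> Bearing = 1*5 = 5, Bracket = 1*4 = 4, Panel = 1*4 = 4.
Iteration 2: components of {Bearing,Bracket,Panel} -> Bolt = 4*2 = 8, Hub = 4*1 = 4, Widget = 5*1 = 5.
Iteration 3: components of {Bolt,Hub,Widget} -> Nut = 5*2 = 10.
Iteration 4: no further components; recursion stops.
total values: 1, 5, 4, 4, 5, 4, 8, 10; the maximum is 10.

10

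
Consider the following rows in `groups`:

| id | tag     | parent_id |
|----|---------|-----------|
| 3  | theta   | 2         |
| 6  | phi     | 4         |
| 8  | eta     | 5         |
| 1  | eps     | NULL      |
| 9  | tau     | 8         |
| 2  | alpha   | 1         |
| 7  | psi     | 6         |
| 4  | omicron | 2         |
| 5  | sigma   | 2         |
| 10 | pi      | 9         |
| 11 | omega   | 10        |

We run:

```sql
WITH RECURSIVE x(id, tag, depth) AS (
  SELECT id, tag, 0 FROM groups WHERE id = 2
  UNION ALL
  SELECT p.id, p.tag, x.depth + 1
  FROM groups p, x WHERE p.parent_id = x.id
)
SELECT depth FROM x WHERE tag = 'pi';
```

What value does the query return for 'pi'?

4

Base: id=2 (alpha) at depth 0.
Iteration 1: rows with parent_id in {2} -> theta (id 3, depth 1), omicron (id 4, depth 1), sigma (id 5, depth 1).
Iteration 2: rows with parent_id in {3,4,5} -> phi (id 6, depth 2), eta (id 8, depth 2).
Iteration 3: rows with parent_id in {6,8} -> psi (id 7, depth 3), tau (id 9, depth 3).
Iteration 4: rows with parent_id in {7,9} -> pi (id 10, depth 4).
Iteration 5: rows with parent_id in {10} -> omega (id 11, depth 5).
Iteration 6: no rows with parent_id in {11}; recursion stops.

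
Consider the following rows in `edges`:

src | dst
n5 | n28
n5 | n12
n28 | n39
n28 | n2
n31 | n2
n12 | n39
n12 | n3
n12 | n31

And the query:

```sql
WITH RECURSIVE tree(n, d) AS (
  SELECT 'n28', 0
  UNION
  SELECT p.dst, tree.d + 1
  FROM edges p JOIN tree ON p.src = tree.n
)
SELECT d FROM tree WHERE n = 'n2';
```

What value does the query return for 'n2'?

Base: (n28, d=0).
Iteration 1: edges from {n28} -> (n2, d=1), (n39, d=1).
Iteration 2: no outgoing edges from {n2,n39}; recursion stops.

1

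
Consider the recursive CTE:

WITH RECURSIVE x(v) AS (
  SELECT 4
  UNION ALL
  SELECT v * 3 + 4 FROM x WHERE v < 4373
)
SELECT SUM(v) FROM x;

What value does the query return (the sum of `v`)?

19664

Base: v=4.
Iteration 1: 4 < 4373 holds -> v = 4 * 3 + 4 = 16.
Iteration 2: 16 < 4373 holds -> v = 16 * 3 + 4 = 52.
Iteration 3: 52 < 4373 holds -> v = 52 * 3 + 4 = 160.
Iteration 4: 160 < 4373 holds -> v = 160 * 3 + 4 = 484.
Iteration 5: 484 < 4373 holds -> v = 484 * 3 + 4 = 1456.
Iteration 6: 1456 < 4373 holds -> v = 1456 * 3 + 4 = 4372.
Iteration 7: 4372 < 4373 holds -> v = 4372 * 3 + 4 = 13120.
Iteration 8: 13120 < 4373 fails; recursion stops.
SUM(v) = 4 + 16 + 52 + 160 + 484 + 1456 + 4372 + 13120 = 19664.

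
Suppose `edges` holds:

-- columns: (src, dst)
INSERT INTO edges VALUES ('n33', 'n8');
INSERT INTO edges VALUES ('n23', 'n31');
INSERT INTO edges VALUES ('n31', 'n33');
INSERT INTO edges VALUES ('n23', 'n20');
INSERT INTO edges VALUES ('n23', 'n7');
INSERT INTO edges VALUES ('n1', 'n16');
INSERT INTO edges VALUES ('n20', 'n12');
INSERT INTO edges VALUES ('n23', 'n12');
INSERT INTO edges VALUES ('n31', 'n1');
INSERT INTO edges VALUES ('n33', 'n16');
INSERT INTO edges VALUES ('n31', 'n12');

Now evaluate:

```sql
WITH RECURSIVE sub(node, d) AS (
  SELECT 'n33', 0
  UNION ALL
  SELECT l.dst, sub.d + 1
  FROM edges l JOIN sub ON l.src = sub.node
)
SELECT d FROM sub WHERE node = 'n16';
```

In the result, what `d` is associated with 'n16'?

1

Base: (n33, d=0).
Iteration 1: edges from {n33} -> (n16, d=1), (n8, d=1).
Iteration 2: no outgoing edges from {n16,n8}; recursion stops.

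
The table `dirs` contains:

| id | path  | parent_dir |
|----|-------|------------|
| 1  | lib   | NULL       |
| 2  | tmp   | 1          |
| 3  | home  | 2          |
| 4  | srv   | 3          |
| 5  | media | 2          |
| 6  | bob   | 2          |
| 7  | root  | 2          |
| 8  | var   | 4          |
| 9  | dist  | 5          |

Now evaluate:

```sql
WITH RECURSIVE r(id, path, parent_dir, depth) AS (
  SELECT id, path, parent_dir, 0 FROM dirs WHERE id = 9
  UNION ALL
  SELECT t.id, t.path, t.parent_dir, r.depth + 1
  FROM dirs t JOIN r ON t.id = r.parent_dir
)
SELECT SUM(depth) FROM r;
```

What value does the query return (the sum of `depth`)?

6

Base: id=9 (dist), parent_dir=5, depth 0.
Iteration 1: join on id=5 -> media (id 5, parent_dir=2, depth 1).
Iteration 2: join on id=2 -> tmp (id 2, parent_dir=1, depth 2).
Iteration 3: join on id=1 -> lib (id 1, parent_dir=NULL, depth 3).
Iteration 4: parent_dir is NULL; no match; recursion stops.
SUM(depth) = 0 + 1 + 2 + 3 = 6.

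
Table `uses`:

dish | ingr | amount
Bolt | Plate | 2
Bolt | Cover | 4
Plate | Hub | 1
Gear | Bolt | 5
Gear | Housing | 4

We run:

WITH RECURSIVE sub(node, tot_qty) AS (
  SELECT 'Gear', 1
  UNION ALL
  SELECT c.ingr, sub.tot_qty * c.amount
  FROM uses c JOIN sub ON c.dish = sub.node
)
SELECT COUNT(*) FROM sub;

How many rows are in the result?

Base: (Gear, tot_qty=1).
Iteration 1: components of {Gear} -> Bolt = 1*5 = 5, Housing = 1*4 = 4.
Iteration 2: components of {Bolt,Housing} -> Cover = 5*4 = 20, Plate = 5*2 = 10.
Iteration 3: components of {Cover,Plate} -> Hub = 10*1 = 10.
Iteration 4: no further components; recursion stops.
Total rows emitted: 6.

6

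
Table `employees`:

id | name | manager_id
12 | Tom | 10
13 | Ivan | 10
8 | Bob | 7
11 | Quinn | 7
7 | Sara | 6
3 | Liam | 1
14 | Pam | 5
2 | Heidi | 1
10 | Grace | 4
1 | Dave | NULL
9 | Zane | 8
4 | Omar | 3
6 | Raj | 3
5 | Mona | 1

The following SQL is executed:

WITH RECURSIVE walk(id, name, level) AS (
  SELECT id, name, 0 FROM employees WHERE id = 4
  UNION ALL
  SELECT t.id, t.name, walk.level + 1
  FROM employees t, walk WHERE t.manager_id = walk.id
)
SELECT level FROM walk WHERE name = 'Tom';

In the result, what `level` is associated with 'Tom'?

Base: id=4 (Omar) at level 0.
Iteration 1: rows with manager_id in {4} -> Grace (id 10, level 1).
Iteration 2: rows with manager_id in {10} -> Tom (id 12, level 2), Ivan (id 13, level 2).
Iteration 3: no rows with manager_id in {12,13}; recursion stops.

2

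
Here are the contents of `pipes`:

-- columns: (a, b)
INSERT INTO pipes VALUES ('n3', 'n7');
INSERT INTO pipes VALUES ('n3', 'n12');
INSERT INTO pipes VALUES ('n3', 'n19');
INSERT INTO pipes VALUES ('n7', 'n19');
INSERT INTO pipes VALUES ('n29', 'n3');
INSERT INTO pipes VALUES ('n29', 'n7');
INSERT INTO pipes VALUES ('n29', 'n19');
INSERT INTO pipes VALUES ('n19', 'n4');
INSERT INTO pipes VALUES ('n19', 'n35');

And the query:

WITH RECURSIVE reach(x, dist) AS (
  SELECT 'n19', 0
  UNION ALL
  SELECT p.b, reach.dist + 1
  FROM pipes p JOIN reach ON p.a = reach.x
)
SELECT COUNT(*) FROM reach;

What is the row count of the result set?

Base: (n19, dist=0).
Iteration 1: edges from {n19} -> (n35, dist=1), (n4, dist=1).
Iteration 2: no outgoing edges from {n35,n4}; recursion stops.
Total rows emitted: 3.

3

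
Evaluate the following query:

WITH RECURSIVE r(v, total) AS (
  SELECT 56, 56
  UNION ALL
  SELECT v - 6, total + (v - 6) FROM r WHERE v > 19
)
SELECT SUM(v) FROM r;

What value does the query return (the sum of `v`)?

Base: v=56, total=56.
Iteration 1: 56 > 19 holds -> v = 56 - 6 = 50, total = 56 + 50 = 106.
Iteration 2: 50 > 19 holds -> v = 50 - 6 = 44, total = 106 + 44 = 150.
Iteration 3: 44 > 19 holds -> v = 44 - 6 = 38, total = 150 + 38 = 188.
Iteration 4: 38 > 19 holds -> v = 38 - 6 = 32, total = 188 + 32 = 220.
Iteration 5: 32 > 19 holds -> v = 32 - 6 = 26, total = 220 + 26 = 246.
Iteration 6: 26 > 19 holds -> v = 26 - 6 = 20, total = 246 + 20 = 266.
Iteration 7: 20 > 19 holds -> v = 20 - 6 = 14, total = 266 + 14 = 280.
Iteration 8: 14 > 19 fails; recursion stops.
SUM(v) = 56 + 50 + 44 + 38 + 32 + 26 + 20 + 14 = 280.

280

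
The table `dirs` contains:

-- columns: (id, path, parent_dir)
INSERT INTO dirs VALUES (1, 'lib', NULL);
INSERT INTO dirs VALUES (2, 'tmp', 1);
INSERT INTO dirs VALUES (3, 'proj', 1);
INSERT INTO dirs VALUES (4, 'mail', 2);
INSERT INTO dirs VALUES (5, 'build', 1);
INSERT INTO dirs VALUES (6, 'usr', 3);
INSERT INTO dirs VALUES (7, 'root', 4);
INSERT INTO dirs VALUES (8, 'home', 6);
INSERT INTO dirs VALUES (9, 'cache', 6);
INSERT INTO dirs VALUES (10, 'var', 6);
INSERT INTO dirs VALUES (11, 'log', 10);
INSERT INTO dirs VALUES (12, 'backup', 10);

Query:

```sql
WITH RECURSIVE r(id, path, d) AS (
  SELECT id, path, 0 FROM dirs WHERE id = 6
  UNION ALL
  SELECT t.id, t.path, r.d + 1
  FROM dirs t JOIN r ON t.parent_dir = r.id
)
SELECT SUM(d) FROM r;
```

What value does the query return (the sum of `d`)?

7

Base: id=6 (usr) at d 0.
Iteration 1: rows with parent_dir in {6} -> home (id 8, d 1), cache (id 9, d 1), var (id 10, d 1).
Iteration 2: rows with parent_dir in {8,9,10} -> log (id 11, d 2), backup (id 12, d 2).
Iteration 3: no rows with parent_dir in {11,12}; recursion stops.
SUM(d) = 0 + 1 + 1 + 1 + 2 + 2 = 7.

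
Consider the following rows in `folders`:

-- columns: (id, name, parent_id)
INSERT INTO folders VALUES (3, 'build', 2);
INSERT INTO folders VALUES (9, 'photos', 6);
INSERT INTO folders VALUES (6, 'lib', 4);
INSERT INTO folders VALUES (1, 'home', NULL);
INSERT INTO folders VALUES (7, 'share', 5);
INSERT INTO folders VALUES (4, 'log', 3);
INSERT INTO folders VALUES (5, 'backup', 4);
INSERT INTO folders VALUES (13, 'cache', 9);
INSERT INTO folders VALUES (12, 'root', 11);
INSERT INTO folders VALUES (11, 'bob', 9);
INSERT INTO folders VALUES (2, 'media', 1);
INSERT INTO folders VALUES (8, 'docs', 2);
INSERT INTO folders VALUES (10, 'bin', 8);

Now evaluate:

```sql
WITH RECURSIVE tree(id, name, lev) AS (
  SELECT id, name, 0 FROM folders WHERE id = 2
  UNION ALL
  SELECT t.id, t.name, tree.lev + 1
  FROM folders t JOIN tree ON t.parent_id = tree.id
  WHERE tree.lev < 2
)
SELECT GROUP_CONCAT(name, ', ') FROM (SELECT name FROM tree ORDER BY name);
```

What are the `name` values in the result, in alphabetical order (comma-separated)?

bin, build, docs, log, media

Base: id=2 (media) at lev 0.
Iteration 1: rows with parent_id in {2} -> build (id 3, lev 1), docs (id 8, lev 1).
Iteration 2: rows with parent_id in {3,8} -> log (id 4, lev 2), bin (id 10, lev 2).
Iteration 3: lev < 2 fails for all current rows; recursion stops.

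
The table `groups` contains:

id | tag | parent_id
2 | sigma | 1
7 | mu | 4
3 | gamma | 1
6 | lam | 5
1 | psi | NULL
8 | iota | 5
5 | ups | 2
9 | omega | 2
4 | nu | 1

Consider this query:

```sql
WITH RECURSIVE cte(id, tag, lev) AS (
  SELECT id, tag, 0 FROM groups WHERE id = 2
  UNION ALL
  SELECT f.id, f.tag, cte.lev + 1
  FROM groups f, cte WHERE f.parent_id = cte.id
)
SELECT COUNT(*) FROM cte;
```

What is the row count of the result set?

5

Base: id=2 (sigma) at lev 0.
Iteration 1: rows with parent_id in {2} -> ups (id 5, lev 1), omega (id 9, lev 1).
Iteration 2: rows with parent_id in {5,9} -> lam (id 6, lev 2), iota (id 8, lev 2).
Iteration 3: no rows with parent_id in {6,8}; recursion stops.
Total rows emitted: 5.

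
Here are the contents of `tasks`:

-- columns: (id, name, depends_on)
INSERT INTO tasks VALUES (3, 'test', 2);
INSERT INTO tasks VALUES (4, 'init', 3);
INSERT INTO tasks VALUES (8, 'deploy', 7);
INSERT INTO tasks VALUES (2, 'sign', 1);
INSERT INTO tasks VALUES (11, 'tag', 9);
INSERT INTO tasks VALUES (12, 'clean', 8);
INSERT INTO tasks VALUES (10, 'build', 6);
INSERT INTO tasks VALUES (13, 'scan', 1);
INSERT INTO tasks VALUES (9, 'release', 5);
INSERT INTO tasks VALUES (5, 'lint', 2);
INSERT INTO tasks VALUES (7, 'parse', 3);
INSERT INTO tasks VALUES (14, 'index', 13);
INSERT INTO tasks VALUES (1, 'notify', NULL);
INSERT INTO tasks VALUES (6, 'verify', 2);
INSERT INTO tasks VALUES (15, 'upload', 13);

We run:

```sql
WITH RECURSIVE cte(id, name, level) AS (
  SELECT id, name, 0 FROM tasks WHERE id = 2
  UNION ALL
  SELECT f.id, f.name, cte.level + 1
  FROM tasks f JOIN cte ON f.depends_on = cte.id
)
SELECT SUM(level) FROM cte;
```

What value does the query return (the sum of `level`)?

Base: id=2 (sign) at level 0.
Iteration 1: rows with depends_on in {2} -> test (id 3, level 1), lint (id 5, level 1), verify (id 6, level 1).
Iteration 2: rows with depends_on in {3,5,6} -> init (id 4, level 2), parse (id 7, level 2), release (id 9, level 2), build (id 10, level 2).
Iteration 3: rows with depends_on in {4,7,9,10} -> deploy (id 8, level 3), tag (id 11, level 3).
Iteration 4: rows with depends_on in {8,11} -> clean (id 12, level 4).
Iteration 5: no rows with depends_on in {12}; recursion stops.
SUM(level) = 0 + 1 + 1 + 1 + 2 + 2 + 2 + 2 + 3 + 3 + 4 = 21.

21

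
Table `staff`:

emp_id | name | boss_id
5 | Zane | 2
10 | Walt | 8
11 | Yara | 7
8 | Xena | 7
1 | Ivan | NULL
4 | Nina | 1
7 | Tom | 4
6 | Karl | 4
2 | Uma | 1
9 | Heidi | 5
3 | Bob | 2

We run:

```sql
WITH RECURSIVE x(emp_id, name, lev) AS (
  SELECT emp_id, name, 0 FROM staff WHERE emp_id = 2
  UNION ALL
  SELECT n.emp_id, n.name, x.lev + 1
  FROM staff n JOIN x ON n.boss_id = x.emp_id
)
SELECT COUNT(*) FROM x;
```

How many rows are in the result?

Base: emp_id=2 (Uma) at lev 0.
Iteration 1: rows with boss_id in {2} -> Bob (id 3, lev 1), Zane (id 5, lev 1).
Iteration 2: rows with boss_id in {3,5} -> Heidi (id 9, lev 2).
Iteration 3: no rows with boss_id in {9}; recursion stops.
Total rows emitted: 4.

4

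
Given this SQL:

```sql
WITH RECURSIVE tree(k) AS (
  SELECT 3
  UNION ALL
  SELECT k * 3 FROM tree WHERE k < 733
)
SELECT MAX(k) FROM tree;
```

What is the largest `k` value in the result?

Base: k=3.
Iteration 1: 3 < 733 holds -> k = 3 * 3 = 9.
Iteration 2: 9 < 733 holds -> k = 9 * 3 = 27.
Iteration 3: 27 < 733 holds -> k = 27 * 3 = 81.
Iteration 4: 81 < 733 holds -> k = 81 * 3 = 243.
Iteration 5: 243 < 733 holds -> k = 243 * 3 = 729.
Iteration 6: 729 < 733 holds -> k = 729 * 3 = 2187.
Iteration 7: 2187 < 733 fails; recursion stops.
k values: 3, 9, 27, 81, 243, 729, 2187; the maximum is 2187.

2187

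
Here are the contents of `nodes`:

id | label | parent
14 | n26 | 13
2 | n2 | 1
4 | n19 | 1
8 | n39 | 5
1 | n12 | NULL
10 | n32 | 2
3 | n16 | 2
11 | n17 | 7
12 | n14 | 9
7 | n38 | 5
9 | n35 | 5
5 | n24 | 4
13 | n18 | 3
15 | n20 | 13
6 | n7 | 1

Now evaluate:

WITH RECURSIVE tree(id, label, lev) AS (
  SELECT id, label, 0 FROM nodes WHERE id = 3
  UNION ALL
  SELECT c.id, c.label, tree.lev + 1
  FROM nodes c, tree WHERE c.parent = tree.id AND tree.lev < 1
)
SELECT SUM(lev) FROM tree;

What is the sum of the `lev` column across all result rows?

Base: id=3 (n16) at lev 0.
Iteration 1: rows with parent in {3} -> n18 (id 13, lev 1).
Iteration 2: lev < 1 fails for all current rows; recursion stops.
SUM(lev) = 0 + 1 = 1.

1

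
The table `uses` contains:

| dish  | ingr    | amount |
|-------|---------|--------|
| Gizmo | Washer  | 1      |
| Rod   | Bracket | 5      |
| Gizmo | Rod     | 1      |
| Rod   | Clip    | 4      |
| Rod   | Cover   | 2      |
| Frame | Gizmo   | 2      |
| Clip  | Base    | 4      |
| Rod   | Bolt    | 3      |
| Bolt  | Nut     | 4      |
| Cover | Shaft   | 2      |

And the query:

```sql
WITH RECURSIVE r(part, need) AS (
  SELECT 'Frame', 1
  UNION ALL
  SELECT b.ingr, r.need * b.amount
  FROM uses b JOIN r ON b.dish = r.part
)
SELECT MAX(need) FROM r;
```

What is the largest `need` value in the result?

Base: (Frame, need=1).
Iteration 1: components of {Frame} -> Gizmo = 1*2 = 2.
Iteration 2: components of {Gizmo} -> Rod = 2*1 = 2, Washer = 2*1 = 2.
Iteration 3: components of {Rod,Washer} -> Bolt = 2*3 = 6, Bracket = 2*5 = 10, Clip = 2*4 = 8, Cover = 2*2 = 4.
Iteration 4: components of {Bolt,Bracket,Clip,Cover} -> Base = 8*4 = 32, Nut = 6*4 = 24, Shaft = 4*2 = 8.
Iteration 5: no further components; recursion stops.
need values: 1, 2, 2, 2, 10, 6, 8, 4, 24, 32, 8; the maximum is 32.

32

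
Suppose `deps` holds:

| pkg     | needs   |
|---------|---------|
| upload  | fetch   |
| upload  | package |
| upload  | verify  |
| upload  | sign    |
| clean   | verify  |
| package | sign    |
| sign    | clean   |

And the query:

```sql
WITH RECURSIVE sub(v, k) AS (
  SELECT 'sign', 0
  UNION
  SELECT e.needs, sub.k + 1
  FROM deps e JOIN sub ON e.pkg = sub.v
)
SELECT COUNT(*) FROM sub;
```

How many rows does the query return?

3

Base: (sign, k=0).
Iteration 1: edges from {sign} -> (clean, k=1).
Iteration 2: edges from {clean} -> (verify, k=2).
Iteration 3: no outgoing edges from {verify}; recursion stops.
Total rows emitted: 3.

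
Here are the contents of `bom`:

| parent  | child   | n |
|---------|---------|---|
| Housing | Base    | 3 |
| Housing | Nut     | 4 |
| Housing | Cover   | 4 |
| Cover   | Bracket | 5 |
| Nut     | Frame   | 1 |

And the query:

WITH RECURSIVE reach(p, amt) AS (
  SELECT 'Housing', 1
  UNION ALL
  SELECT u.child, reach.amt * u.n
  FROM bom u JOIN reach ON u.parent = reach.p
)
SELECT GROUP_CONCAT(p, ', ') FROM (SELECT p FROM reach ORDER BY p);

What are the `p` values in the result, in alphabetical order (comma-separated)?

Base, Bracket, Cover, Frame, Housing, Nut

Base: (Housing, amt=1).
Iteration 1: components of {Housing} -> Base = 1*3 = 3, Cover = 1*4 = 4, Nut = 1*4 = 4.
Iteration 2: components of {Base,Cover,Nut} -> Bracket = 4*5 = 20, Frame = 4*1 = 4.
Iteration 3: no further components; recursion stops.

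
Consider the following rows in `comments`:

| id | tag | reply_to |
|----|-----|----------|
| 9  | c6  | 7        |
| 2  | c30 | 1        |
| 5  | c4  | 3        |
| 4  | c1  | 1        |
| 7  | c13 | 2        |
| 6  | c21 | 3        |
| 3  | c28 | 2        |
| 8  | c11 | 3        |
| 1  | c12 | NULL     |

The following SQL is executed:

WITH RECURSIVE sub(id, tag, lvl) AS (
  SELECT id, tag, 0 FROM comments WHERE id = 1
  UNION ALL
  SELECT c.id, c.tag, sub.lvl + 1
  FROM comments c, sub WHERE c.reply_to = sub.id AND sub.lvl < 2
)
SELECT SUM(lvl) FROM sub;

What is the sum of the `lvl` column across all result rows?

Base: id=1 (c12) at lvl 0.
Iteration 1: rows with reply_to in {1} -> c30 (id 2, lvl 1), c1 (id 4, lvl 1).
Iteration 2: rows with reply_to in {2,4} -> c28 (id 3, lvl 2), c13 (id 7, lvl 2).
Iteration 3: lvl < 2 fails for all current rows; recursion stops.
SUM(lvl) = 0 + 1 + 1 + 2 + 2 = 6.

6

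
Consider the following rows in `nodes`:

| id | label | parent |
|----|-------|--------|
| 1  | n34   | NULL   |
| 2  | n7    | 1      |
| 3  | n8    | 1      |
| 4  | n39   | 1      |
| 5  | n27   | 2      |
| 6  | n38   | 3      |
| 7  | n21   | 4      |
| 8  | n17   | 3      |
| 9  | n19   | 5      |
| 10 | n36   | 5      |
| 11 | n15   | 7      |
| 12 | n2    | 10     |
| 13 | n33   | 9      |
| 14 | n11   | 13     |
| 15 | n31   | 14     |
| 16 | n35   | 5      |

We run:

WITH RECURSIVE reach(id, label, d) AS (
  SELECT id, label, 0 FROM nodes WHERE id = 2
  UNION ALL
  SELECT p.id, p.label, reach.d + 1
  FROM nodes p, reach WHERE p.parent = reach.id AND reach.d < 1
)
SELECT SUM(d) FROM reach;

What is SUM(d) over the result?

1

Base: id=2 (n7) at d 0.
Iteration 1: rows with parent in {2} -> n27 (id 5, d 1).
Iteration 2: d < 1 fails for all current rows; recursion stops.
SUM(d) = 0 + 1 = 1.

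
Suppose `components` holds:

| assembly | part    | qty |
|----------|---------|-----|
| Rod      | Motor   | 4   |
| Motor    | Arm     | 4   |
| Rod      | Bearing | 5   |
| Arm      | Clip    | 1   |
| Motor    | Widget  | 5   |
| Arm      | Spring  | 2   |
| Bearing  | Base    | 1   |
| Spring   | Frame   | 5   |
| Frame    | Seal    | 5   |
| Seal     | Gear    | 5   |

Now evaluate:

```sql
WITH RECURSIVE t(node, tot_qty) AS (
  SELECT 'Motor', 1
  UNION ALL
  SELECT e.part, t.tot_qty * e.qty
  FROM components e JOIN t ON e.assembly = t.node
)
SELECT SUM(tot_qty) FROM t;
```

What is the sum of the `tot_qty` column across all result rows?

1262

Base: (Motor, tot_qty=1).
Iteration 1: components of {Motor} -> Arm = 1*4 = 4, Widget = 1*5 = 5.
Iteration 2: components of {Arm,Widget} -> Clip = 4*1 = 4, Spring = 4*2 = 8.
Iteration 3: components of {Clip,Spring} -> Frame = 8*5 = 40.
Iteration 4: components of {Frame} -> Seal = 40*5 = 200.
Iteration 5: components of {Seal} -> Gear = 200*5 = 1000.
Iteration 6: no further components; recursion stops.
SUM(tot_qty) = 1 + 4 + 5 + 4 + 8 + 40 + 200 + 1000 = 1262.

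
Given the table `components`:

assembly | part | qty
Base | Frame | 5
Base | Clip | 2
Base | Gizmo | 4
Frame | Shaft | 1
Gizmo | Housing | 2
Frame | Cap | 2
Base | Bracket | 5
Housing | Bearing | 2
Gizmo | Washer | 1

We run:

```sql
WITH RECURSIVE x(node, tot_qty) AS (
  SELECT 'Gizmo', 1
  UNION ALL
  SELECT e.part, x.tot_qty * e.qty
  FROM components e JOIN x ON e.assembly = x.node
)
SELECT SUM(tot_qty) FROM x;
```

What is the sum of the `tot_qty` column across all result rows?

8

Base: (Gizmo, tot_qty=1).
Iteration 1: components of {Gizmo} -> Housing = 1*2 = 2, Washer = 1*1 = 1.
Iteration 2: components of {Housing,Washer} -> Bearing = 2*2 = 4.
Iteration 3: no further components; recursion stops.
SUM(tot_qty) = 1 + 2 + 1 + 4 = 8.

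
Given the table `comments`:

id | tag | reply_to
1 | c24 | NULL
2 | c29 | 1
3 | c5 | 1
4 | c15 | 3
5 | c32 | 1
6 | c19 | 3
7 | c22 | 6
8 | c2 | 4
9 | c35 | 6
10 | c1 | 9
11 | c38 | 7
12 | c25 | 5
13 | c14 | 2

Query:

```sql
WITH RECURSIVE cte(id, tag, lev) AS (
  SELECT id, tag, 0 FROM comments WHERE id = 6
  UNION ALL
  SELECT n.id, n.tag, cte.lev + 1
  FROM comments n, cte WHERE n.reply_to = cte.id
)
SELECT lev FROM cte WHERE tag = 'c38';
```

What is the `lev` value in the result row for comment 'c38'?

2

Base: id=6 (c19) at lev 0.
Iteration 1: rows with reply_to in {6} -> c22 (id 7, lev 1), c35 (id 9, lev 1).
Iteration 2: rows with reply_to in {7,9} -> c1 (id 10, lev 2), c38 (id 11, lev 2).
Iteration 3: no rows with reply_to in {10,11}; recursion stops.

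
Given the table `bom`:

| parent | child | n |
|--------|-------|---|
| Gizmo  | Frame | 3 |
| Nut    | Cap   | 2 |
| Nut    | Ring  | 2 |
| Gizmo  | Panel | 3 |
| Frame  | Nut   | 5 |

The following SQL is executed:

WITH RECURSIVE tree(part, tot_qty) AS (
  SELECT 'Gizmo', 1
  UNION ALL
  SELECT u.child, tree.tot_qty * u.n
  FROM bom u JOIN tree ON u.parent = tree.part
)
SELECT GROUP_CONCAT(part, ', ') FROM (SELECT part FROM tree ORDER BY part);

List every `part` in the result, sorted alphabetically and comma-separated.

Cap, Frame, Gizmo, Nut, Panel, Ring

Base: (Gizmo, tot_qty=1).
Iteration 1: components of {Gizmo} -> Frame = 1*3 = 3, Panel = 1*3 = 3.
Iteration 2: components of {Frame,Panel} -> Nut = 3*5 = 15.
Iteration 3: components of {Nut} -> Cap = 15*2 = 30, Ring = 15*2 = 30.
Iteration 4: no further components; recursion stops.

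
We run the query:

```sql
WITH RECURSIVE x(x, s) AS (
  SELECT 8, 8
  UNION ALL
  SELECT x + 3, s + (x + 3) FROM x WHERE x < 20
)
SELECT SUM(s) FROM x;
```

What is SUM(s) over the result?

180

Base: x=8, s=8.
Iteration 1: 8 < 20 holds -> x = 8 + 3 = 11, s = 8 + 11 = 19.
Iteration 2: 11 < 20 holds -> x = 11 + 3 = 14, s = 19 + 14 = 33.
Iteration 3: 14 < 20 holds -> x = 14 + 3 = 17, s = 33 + 17 = 50.
Iteration 4: 17 < 20 holds -> x = 17 + 3 = 20, s = 50 + 20 = 70.
Iteration 5: 20 < 20 fails; recursion stops.
SUM(s) = 8 + 19 + 33 + 50 + 70 = 180.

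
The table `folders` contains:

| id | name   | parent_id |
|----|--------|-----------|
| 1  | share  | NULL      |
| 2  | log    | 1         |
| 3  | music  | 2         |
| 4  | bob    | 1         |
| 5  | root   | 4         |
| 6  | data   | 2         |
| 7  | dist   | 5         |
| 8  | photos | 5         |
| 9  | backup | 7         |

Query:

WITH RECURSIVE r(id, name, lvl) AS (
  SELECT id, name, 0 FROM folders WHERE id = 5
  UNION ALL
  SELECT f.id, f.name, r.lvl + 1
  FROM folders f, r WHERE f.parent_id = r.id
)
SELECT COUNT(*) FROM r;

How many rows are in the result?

4

Base: id=5 (root) at lvl 0.
Iteration 1: rows with parent_id in {5} -> dist (id 7, lvl 1), photos (id 8, lvl 1).
Iteration 2: rows with parent_id in {7,8} -> backup (id 9, lvl 2).
Iteration 3: no rows with parent_id in {9}; recursion stops.
Total rows emitted: 4.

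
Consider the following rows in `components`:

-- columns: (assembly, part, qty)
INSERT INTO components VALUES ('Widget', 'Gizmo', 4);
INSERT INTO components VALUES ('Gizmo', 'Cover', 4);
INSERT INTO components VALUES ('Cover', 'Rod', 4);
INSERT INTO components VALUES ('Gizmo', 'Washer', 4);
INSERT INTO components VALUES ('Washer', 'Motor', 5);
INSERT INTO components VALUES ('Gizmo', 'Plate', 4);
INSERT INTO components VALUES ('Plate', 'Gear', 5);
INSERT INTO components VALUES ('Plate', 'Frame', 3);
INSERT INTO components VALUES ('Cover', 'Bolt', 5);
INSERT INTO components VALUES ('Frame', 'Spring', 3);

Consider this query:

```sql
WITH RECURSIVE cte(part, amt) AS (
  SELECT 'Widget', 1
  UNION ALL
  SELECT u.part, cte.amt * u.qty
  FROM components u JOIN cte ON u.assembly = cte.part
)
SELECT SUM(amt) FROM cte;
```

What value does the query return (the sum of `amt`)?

Base: (Widget, amt=1).
Iteration 1: components of {Widget} -> Gizmo = 1*4 = 4.
Iteration 2: components of {Gizmo} -> Cover = 4*4 = 16, Plate = 4*4 = 16, Washer = 4*4 = 16.
Iteration 3: components of {Cover,Plate,Washer} -> Bolt = 16*5 = 80, Frame = 16*3 = 48, Gear = 16*5 = 80, Motor = 16*5 = 80, Rod = 16*4 = 64.
Iteration 4: components of {Bolt,Frame,Gear,Motor,Rod} -> Spring = 48*3 = 144.
Iteration 5: no further components; recursion stops.
SUM(amt) = 1 + 4 + 16 + 16 + 16 + 64 + 80 + 80 + 80 + 48 + 144 = 549.

549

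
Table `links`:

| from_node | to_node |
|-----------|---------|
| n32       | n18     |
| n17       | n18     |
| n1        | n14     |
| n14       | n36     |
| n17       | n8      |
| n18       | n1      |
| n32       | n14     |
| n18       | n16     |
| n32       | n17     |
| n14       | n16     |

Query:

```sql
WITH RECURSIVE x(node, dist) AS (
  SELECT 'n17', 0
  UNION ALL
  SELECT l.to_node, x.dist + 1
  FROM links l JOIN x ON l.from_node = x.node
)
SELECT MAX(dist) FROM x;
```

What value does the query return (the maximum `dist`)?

4

Base: (n17, dist=0).
Iteration 1: edges from {n17} -> (n18, dist=1), (n8, dist=1).
Iteration 2: edges from {n18,n8} -> (n1, dist=2), (n16, dist=2).
Iteration 3: edges from {n1,n16} -> (n14, dist=3).
Iteration 4: edges from {n14} -> (n16, dist=4), (n36, dist=4).
Iteration 5: no outgoing edges from {n16,n36}; recursion stops.
dist values: 0, 1, 1, 2, 2, 3, 4, 4; the maximum is 4.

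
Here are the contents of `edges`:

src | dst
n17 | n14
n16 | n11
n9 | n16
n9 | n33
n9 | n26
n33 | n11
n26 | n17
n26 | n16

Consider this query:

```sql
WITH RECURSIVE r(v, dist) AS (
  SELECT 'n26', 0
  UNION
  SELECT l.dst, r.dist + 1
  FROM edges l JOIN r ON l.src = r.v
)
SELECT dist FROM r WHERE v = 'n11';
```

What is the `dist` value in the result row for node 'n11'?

2

Base: (n26, dist=0).
Iteration 1: edges from {n26} -> (n16, dist=1), (n17, dist=1).
Iteration 2: edges from {n16,n17} -> (n11, dist=2), (n14, dist=2).
Iteration 3: no outgoing edges from {n11,n14}; recursion stops.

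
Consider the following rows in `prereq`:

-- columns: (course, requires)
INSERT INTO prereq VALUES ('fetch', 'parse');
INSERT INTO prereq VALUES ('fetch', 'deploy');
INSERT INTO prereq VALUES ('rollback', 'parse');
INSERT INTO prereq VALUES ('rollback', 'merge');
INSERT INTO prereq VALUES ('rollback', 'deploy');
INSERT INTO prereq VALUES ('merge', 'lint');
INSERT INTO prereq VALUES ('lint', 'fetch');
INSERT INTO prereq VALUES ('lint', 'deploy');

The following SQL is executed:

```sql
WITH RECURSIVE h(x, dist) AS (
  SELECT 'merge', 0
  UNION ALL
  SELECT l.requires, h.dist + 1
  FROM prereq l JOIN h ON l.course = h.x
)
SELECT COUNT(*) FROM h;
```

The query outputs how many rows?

6

Base: (merge, dist=0).
Iteration 1: edges from {merge} -> (lint, dist=1).
Iteration 2: edges from {lint} -> (deploy, dist=2), (fetch, dist=2).
Iteration 3: edges from {deploy,fetch} -> (deploy, dist=3), (parse, dist=3).
Iteration 4: no outgoing edges from {deploy,parse}; recursion stops.
Total rows emitted: 6.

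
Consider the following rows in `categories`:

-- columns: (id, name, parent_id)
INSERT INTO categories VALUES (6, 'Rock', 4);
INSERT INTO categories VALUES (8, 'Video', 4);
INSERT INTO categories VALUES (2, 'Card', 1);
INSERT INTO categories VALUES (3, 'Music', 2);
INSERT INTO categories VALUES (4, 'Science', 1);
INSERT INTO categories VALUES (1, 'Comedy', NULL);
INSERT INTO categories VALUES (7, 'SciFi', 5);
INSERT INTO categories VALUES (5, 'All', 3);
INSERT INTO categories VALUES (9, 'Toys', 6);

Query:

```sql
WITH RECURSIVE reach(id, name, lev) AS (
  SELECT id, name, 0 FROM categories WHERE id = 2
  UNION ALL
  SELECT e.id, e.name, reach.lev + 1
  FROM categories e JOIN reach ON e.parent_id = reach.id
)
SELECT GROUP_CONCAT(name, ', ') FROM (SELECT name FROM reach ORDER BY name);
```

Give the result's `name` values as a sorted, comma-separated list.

All, Card, Music, SciFi

Base: id=2 (Card) at lev 0.
Iteration 1: rows with parent_id in {2} -> Music (id 3, lev 1).
Iteration 2: rows with parent_id in {3} -> All (id 5, lev 2).
Iteration 3: rows with parent_id in {5} -> SciFi (id 7, lev 3).
Iteration 4: no rows with parent_id in {7}; recursion stops.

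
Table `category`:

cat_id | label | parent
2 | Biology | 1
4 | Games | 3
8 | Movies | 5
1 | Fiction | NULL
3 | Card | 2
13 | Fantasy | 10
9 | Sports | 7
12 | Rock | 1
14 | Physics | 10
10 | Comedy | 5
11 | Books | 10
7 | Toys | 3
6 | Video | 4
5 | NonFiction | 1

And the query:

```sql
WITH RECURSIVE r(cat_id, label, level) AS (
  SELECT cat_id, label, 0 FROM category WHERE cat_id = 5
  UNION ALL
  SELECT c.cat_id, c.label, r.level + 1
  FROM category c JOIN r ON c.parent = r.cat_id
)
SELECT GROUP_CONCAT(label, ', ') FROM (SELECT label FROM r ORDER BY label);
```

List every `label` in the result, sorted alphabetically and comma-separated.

Base: cat_id=5 (NonFiction) at level 0.
Iteration 1: rows with parent in {5} -> Movies (id 8, level 1), Comedy (id 10, level 1).
Iteration 2: rows with parent in {8,10} -> Books (id 11, level 2), Fantasy (id 13, level 2), Physics (id 14, level 2).
Iteration 3: no rows with parent in {11,13,14}; recursion stops.

Books, Comedy, Fantasy, Movies, NonFiction, Physics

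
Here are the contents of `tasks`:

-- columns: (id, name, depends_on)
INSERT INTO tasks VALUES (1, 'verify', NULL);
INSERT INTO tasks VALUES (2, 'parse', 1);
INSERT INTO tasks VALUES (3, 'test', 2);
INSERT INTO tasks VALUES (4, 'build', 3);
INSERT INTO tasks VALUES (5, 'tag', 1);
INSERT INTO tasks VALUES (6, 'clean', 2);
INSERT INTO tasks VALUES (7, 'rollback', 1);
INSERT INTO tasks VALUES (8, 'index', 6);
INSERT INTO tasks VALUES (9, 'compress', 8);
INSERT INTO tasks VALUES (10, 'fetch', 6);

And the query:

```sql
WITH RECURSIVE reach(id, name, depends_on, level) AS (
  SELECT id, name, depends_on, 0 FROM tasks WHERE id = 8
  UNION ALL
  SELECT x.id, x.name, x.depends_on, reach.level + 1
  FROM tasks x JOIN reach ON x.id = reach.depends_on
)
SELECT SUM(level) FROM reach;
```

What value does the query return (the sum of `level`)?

Base: id=8 (index), depends_on=6, level 0.
Iteration 1: join on id=6 -> clean (id 6, depends_on=2, level 1).
Iteration 2: join on id=2 -> parse (id 2, depends_on=1, level 2).
Iteration 3: join on id=1 -> verify (id 1, depends_on=NULL, level 3).
Iteration 4: depends_on is NULL; no match; recursion stops.
SUM(level) = 0 + 1 + 2 + 3 = 6.

6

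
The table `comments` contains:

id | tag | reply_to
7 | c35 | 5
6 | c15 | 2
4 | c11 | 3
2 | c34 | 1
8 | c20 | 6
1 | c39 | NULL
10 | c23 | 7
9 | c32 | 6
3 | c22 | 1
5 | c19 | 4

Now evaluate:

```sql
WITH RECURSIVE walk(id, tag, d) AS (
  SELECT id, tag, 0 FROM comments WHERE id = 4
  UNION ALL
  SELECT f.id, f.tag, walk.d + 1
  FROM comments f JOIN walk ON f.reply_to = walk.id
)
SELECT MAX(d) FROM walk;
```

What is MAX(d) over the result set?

3

Base: id=4 (c11) at d 0.
Iteration 1: rows with reply_to in {4} -> c19 (id 5, d 1).
Iteration 2: rows with reply_to in {5} -> c35 (id 7, d 2).
Iteration 3: rows with reply_to in {7} -> c23 (id 10, d 3).
Iteration 4: no rows with reply_to in {10}; recursion stops.
d values: 0, 1, 2, 3; the maximum is 3.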